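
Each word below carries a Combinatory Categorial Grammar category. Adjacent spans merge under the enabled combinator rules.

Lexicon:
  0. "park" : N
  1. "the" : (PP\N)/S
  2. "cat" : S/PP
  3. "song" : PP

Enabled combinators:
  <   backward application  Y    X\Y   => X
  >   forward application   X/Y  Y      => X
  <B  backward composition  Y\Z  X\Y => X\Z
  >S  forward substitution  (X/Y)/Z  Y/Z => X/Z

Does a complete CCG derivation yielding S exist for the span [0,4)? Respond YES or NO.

NO

N (PP\N)/S S/PP PP
CKY chart[0,4] = {PP}; S ∉ chart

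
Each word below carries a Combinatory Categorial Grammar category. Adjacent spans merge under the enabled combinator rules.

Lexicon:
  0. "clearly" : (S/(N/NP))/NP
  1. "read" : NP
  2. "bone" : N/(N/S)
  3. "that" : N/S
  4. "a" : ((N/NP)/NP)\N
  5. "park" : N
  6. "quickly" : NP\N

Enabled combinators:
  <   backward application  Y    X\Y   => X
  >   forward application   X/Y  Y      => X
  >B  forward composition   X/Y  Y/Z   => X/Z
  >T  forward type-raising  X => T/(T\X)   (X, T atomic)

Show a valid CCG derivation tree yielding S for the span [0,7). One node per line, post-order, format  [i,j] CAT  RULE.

[0,7] S   >
  [0,5] S/NP   >B
    [0,2] S/(N/NP)   >
      [0,1] "clearly" : (S/(N/NP))/NP
      [1,2] "read" : NP
    [2,5] (N/NP)/NP   <
      [2,4] N   >
        [2,3] "bone" : N/(N/S)
        [3,4] "that" : N/S
      [4,5] "a" : ((N/NP)/NP)\N
  [5,7] NP   >
    [5,6] NP/(NP\N)   >T
      [5,6] "park" : N
    [6,7] "quickly" : NP\N

[0,1] (S/(N/NP))/NP  lex  "clearly"
[1,2] NP  lex  "read"
[0,2] S/(N/NP)  >  k=1
[2,3] N/(N/S)  lex  "bone"
[3,4] N/S  lex  "that"
[2,4] N  >  k=3
[4,5] ((N/NP)/NP)\N  lex  "a"
[2,5] (N/NP)/NP  <  k=4
[0,5] S/NP  >B  k=2
[5,6] N  lex  "park"
[5,6] NP/(NP\N)  >T
[6,7] NP\N  lex  "quickly"
[5,7] NP  >  k=6
[0,7] S  >  k=5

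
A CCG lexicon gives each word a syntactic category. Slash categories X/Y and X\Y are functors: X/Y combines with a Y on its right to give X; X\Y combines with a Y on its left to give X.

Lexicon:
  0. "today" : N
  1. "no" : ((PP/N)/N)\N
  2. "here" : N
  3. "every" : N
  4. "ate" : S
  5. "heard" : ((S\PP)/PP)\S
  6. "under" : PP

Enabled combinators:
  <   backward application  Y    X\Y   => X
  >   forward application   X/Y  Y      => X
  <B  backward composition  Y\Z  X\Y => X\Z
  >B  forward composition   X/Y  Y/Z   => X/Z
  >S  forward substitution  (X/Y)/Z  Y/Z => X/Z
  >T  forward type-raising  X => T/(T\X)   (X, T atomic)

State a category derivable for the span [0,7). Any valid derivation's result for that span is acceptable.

[0,7] S   <
  [0,4] PP   >
    [0,3] PP/N   >
      [0,2] (PP/N)/N   <
        [0,1] "today" : N
        [1,2] "no" : ((PP/N)/N)\N
      [2,3] "here" : N
    [3,4] "every" : N
  [4,7] S\PP   >
    [4,6] (S\PP)/PP   <
      [4,5] "ate" : S
      [5,6] "heard" : ((S\PP)/PP)\S
    [6,7] "under" : PP

S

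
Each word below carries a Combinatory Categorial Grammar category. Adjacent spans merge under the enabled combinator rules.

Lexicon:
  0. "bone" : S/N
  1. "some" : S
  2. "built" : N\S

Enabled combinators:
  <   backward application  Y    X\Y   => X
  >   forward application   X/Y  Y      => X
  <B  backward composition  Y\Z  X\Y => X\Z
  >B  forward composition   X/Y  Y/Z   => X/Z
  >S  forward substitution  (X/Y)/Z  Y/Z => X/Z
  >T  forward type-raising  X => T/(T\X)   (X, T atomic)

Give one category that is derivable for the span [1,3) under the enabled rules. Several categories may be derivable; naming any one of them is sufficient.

N

[0,3] S   >
  [0,1] "bone" : S/N
  [1,3] N   <
    [1,2] "some" : S
    [2,3] "built" : N\S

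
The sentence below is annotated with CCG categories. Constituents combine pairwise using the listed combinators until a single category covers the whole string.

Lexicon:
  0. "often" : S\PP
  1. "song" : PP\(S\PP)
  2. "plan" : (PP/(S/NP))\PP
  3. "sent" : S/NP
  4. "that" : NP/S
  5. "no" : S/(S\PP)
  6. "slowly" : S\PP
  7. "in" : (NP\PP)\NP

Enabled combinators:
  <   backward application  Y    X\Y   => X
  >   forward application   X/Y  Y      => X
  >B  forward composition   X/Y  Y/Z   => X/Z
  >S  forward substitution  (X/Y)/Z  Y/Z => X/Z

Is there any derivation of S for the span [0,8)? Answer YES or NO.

S\PP PP\(S\PP) (PP/(S/NP))\PP S/NP NP/S S/(S\PP) S\PP (NP\PP)\NP
CKY chart[0,8] = {NP}; S ∉ chart

NO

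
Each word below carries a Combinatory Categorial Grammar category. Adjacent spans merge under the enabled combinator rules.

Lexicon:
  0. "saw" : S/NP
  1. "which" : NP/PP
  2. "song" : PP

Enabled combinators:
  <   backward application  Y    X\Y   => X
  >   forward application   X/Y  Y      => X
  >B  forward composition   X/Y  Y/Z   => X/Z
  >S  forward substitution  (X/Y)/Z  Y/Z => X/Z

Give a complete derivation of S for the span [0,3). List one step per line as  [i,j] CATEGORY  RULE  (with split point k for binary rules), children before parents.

[0,1] S/NP  lex  "saw"
[1,2] NP/PP  lex  "which"
[2,3] PP  lex  "song"
[1,3] NP  >  k=2
[0,3] S  >  k=1

[0,3] S   >
  [0,1] "saw" : S/NP
  [1,3] NP   >
    [1,2] "which" : NP/PP
    [2,3] "song" : PP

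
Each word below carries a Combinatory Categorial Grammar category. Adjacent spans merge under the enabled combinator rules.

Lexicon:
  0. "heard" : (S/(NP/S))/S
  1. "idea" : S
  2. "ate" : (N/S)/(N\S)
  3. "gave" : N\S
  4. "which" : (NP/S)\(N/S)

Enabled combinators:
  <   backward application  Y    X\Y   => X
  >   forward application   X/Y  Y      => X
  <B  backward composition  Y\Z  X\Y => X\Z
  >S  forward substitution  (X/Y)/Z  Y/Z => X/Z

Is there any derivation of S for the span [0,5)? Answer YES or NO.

YES

[0,5] S   >
  [0,2] S/(NP/S)   >
    [0,1] "heard" : (S/(NP/S))/S
    [1,2] "idea" : S
  [2,5] NP/S   <
    [2,4] N/S   >
      [2,3] "ate" : (N/S)/(N\S)
      [3,4] "gave" : N\S
    [4,5] "which" : (NP/S)\(N/S)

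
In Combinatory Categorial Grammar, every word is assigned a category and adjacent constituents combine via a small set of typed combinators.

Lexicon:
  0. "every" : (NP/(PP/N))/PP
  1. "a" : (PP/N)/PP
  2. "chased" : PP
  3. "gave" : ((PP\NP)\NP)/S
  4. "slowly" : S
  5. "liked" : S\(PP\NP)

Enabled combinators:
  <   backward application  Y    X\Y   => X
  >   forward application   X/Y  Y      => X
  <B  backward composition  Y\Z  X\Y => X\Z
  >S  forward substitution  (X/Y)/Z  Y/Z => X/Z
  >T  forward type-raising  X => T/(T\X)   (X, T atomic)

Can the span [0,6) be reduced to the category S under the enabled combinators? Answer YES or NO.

YES

[0,6] S   <
  [0,3] NP   >
    [0,2] NP/PP   >S
      [0,1] "every" : (NP/(PP/N))/PP
      [1,2] "a" : (PP/N)/PP
    [2,3] "chased" : PP
  [3,6] S\NP   <B
    [3,5] (PP\NP)\NP   >
      [3,4] "gave" : ((PP\NP)\NP)/S
      [4,5] "slowly" : S
    [5,6] "liked" : S\(PP\NP)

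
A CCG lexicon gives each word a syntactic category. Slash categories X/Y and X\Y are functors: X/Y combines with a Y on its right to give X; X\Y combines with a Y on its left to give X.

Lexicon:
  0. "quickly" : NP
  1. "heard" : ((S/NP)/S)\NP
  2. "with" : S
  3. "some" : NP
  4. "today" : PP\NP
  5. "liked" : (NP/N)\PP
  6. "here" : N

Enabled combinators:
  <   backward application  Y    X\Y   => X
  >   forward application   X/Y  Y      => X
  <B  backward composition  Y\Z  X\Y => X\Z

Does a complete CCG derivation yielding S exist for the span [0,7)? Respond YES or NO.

YES

[0,7] S   >
  [0,3] S/NP   >
    [0,2] (S/NP)/S   <
      [0,1] "quickly" : NP
      [1,2] "heard" : ((S/NP)/S)\NP
    [2,3] "with" : S
  [3,7] NP   >
    [3,6] NP/N   <
      [3,5] PP   <
        [3,4] "some" : NP
        [4,5] "today" : PP\NP
      [5,6] "liked" : (NP/N)\PP
    [6,7] "here" : N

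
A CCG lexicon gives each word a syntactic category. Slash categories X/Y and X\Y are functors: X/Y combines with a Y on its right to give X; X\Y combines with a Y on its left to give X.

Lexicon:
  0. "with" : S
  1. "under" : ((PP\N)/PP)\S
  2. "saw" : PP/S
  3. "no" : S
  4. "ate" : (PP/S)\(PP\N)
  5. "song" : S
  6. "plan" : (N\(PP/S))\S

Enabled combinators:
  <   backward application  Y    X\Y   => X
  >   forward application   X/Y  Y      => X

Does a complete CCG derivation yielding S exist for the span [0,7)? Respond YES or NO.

NO

S ((PP\N)/PP)\S PP/S S (PP/S)\(PP\N) S (N\(PP/S))\S
CKY chart[0,7] = {N}; S ∉ chart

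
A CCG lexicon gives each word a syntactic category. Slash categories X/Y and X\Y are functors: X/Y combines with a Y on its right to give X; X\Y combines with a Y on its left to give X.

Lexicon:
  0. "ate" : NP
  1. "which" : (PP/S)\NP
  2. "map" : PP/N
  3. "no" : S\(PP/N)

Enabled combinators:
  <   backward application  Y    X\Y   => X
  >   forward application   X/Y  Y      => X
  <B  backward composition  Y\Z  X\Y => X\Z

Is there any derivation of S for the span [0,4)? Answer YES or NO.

NO

NP (PP/S)\NP PP/N S\(PP/N)
CKY chart[0,4] = {PP}; S ∉ chart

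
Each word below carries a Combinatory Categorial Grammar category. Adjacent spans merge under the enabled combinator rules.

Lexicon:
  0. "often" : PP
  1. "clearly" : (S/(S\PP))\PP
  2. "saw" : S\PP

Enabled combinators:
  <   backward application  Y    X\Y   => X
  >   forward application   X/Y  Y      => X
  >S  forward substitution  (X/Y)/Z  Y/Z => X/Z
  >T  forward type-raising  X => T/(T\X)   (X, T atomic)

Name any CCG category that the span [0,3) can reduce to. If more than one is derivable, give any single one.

S

[0,3] S   >
  [0,2] S/(S\PP)   <
    [0,1] "often" : PP
    [1,2] "clearly" : (S/(S\PP))\PP
  [2,3] "saw" : S\PP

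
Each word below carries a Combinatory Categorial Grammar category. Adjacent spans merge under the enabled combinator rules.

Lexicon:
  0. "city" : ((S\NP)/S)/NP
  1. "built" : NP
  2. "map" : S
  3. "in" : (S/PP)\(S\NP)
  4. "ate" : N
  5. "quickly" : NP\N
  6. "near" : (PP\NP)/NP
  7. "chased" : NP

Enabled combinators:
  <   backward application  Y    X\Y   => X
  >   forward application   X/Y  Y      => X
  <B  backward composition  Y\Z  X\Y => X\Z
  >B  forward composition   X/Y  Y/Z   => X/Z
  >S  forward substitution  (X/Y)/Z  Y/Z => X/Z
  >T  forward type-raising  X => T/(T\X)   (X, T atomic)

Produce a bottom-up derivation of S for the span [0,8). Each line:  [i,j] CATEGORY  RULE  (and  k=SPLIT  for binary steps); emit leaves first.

[0,8] S   >
  [0,4] S/PP   <
    [0,3] S\NP   >
      [0,2] (S\NP)/S   >
        [0,1] "city" : ((S\NP)/S)/NP
        [1,2] "built" : NP
      [2,3] "map" : S
    [3,4] "in" : (S/PP)\(S\NP)
  [4,8] PP   <
    [4,6] NP   <
      [4,5] "ate" : N
      [5,6] "quickly" : NP\N
    [6,8] PP\NP   >
      [6,7] "near" : (PP\NP)/NP
      [7,8] "chased" : NP

[0,1] ((S\NP)/S)/NP  lex  "city"
[1,2] NP  lex  "built"
[0,2] (S\NP)/S  >  k=1
[2,3] S  lex  "map"
[0,3] S\NP  >  k=2
[3,4] (S/PP)\(S\NP)  lex  "in"
[0,4] S/PP  <  k=3
[4,5] N  lex  "ate"
[5,6] NP\N  lex  "quickly"
[4,6] NP  <  k=5
[6,7] (PP\NP)/NP  lex  "near"
[7,8] NP  lex  "chased"
[6,8] PP\NP  >  k=7
[4,8] PP  <  k=6
[0,8] S  >  k=4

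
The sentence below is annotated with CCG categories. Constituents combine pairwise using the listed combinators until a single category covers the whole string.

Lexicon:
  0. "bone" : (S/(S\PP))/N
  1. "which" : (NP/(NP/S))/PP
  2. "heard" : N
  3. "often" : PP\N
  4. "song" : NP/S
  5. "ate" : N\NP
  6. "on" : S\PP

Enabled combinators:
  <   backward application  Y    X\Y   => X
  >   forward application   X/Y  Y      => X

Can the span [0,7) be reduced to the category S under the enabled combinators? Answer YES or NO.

[0,7] S   >
  [0,6] S/(S\PP)   >
    [0,1] "bone" : (S/(S\PP))/N
    [1,6] N   <
      [1,5] NP   >
        [1,4] NP/(NP/S)   >
          [1,2] "which" : (NP/(NP/S))/PP
          [2,4] PP   <
            [2,3] "heard" : N
            [3,4] "often" : PP\N
        [4,5] "song" : NP/S
      [5,6] "ate" : N\NP
  [6,7] "on" : S\PP

YES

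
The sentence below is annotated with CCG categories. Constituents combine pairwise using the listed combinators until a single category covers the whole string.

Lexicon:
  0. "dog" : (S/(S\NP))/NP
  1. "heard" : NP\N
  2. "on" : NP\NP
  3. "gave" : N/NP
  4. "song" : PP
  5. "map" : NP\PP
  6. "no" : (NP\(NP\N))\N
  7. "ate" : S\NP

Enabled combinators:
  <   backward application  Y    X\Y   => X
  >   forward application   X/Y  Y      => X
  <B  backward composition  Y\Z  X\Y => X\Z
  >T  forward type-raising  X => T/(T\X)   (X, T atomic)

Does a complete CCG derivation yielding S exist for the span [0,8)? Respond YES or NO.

[0,8] S   >
  [0,7] S/(S\NP)   >
    [0,1] "dog" : (S/(S\NP))/NP
    [1,7] NP   <
      [1,3] NP\N   <B
        [1,2] "heard" : NP\N
        [2,3] "on" : NP\NP
      [3,7] NP\(NP\N)   <
        [3,6] N   >
          [3,4] "gave" : N/NP
          [4,6] NP   >
            [4,5] NP/(NP\PP)   >T
              [4,5] "song" : PP
            [5,6] "map" : NP\PP
        [6,7] "no" : (NP\(NP\N))\N
  [7,8] "ate" : S\NP

YES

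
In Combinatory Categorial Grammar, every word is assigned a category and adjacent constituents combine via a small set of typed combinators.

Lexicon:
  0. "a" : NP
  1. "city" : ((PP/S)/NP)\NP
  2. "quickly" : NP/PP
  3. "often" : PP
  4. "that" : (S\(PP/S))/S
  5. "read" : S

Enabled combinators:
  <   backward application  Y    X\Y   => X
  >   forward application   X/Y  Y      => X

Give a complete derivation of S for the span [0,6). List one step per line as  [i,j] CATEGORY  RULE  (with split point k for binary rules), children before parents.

[0,1] NP  lex  "a"
[1,2] ((PP/S)/NP)\NP  lex  "city"
[0,2] (PP/S)/NP  <  k=1
[2,3] NP/PP  lex  "quickly"
[3,4] PP  lex  "often"
[2,4] NP  >  k=3
[0,4] PP/S  >  k=2
[4,5] (S\(PP/S))/S  lex  "that"
[5,6] S  lex  "read"
[4,6] S\(PP/S)  >  k=5
[0,6] S  <  k=4

[0,6] S   <
  [0,4] PP/S   >
    [0,2] (PP/S)/NP   <
      [0,1] "a" : NP
      [1,2] "city" : ((PP/S)/NP)\NP
    [2,4] NP   >
      [2,3] "quickly" : NP/PP
      [3,4] "often" : PP
  [4,6] S\(PP/S)   >
    [4,5] "that" : (S\(PP/S))/S
    [5,6] "read" : S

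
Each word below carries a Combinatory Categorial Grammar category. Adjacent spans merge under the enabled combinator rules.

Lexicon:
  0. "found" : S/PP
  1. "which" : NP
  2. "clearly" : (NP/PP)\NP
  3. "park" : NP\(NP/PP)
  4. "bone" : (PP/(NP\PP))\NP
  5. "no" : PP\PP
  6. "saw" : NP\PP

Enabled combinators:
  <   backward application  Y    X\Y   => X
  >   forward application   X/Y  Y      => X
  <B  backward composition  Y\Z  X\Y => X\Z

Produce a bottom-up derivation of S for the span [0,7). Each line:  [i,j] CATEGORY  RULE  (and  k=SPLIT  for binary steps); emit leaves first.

[0,7] S   >
  [0,1] "found" : S/PP
  [1,7] PP   >
    [1,5] PP/(NP\PP)   <
      [1,4] NP   <
        [1,3] NP/PP   <
          [1,2] "which" : NP
          [2,3] "clearly" : (NP/PP)\NP
        [3,4] "park" : NP\(NP/PP)
      [4,5] "bone" : (PP/(NP\PP))\NP
    [5,7] NP\PP   <B
      [5,6] "no" : PP\PP
      [6,7] "saw" : NP\PP

[0,1] S/PP  lex  "found"
[1,2] NP  lex  "which"
[2,3] (NP/PP)\NP  lex  "clearly"
[1,3] NP/PP  <  k=2
[3,4] NP\(NP/PP)  lex  "park"
[1,4] NP  <  k=3
[4,5] (PP/(NP\PP))\NP  lex  "bone"
[1,5] PP/(NP\PP)  <  k=4
[5,6] PP\PP  lex  "no"
[6,7] NP\PP  lex  "saw"
[5,7] NP\PP  <B  k=6
[1,7] PP  >  k=5
[0,7] S  >  k=1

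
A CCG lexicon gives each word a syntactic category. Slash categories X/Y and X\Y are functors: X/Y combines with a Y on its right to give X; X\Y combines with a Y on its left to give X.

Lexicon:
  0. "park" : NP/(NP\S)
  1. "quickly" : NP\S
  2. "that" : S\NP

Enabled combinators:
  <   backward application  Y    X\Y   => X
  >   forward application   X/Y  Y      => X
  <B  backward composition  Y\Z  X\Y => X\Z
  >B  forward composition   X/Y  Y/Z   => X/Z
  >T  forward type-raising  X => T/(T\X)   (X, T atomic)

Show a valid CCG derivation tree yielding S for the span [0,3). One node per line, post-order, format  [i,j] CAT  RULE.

[0,1] NP/(NP\S)  lex  "park"
[1,2] NP\S  lex  "quickly"
[0,2] NP  >  k=1
[2,3] S\NP  lex  "that"
[0,3] S  <  k=2

[0,3] S   <
  [0,2] NP   >
    [0,1] "park" : NP/(NP\S)
    [1,2] "quickly" : NP\S
  [2,3] "that" : S\NP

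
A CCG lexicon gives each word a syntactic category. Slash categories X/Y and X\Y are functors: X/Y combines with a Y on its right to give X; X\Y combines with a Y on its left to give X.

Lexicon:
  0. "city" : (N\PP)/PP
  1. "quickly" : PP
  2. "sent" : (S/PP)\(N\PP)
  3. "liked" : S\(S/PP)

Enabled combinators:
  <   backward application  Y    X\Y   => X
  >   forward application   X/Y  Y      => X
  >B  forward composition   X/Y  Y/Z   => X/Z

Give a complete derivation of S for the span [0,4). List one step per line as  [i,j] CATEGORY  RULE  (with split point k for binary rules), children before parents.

[0,1] (N\PP)/PP  lex  "city"
[1,2] PP  lex  "quickly"
[0,2] N\PP  >  k=1
[2,3] (S/PP)\(N\PP)  lex  "sent"
[0,3] S/PP  <  k=2
[3,4] S\(S/PP)  lex  "liked"
[0,4] S  <  k=3

[0,4] S   <
  [0,3] S/PP   <
    [0,2] N\PP   >
      [0,1] "city" : (N\PP)/PP
      [1,2] "quickly" : PP
    [2,3] "sent" : (S/PP)\(N\PP)
  [3,4] "liked" : S\(S/PP)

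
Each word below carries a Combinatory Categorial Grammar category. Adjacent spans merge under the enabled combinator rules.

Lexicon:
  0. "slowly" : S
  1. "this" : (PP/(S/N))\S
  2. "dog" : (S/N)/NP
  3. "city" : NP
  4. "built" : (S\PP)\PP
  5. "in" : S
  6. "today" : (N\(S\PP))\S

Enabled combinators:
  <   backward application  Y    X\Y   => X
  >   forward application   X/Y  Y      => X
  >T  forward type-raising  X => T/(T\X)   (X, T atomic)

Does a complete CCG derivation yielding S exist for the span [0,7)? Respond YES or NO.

S (PP/(S/N))\S (S/N)/NP NP (S\PP)\PP S (N\(S\PP))\S
CKY chart[0,7] = {N, N/(N\N), NP/(NP\N), PP/(PP\N), S/(S\N)}; S ∉ chart

NO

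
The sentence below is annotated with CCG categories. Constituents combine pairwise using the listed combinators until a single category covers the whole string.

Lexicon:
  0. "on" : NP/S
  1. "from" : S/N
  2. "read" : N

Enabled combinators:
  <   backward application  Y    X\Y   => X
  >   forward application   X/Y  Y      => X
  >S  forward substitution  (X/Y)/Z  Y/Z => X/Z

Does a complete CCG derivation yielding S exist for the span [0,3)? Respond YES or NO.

NP/S S/N N
CKY chart[0,3] = {NP}; S ∉ chart

NO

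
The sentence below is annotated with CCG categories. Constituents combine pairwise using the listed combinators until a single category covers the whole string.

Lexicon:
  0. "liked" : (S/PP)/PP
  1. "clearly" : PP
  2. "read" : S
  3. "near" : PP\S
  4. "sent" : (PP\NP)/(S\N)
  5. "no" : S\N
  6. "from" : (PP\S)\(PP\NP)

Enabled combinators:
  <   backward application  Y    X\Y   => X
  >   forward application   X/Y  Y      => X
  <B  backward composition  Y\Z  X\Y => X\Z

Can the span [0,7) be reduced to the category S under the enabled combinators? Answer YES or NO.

(S/PP)/PP PP S PP\S (PP\NP)/(S\N) S\N (PP\S)\(PP\NP)
CKY chart[0,7] = {PP}; S ∉ chart

NO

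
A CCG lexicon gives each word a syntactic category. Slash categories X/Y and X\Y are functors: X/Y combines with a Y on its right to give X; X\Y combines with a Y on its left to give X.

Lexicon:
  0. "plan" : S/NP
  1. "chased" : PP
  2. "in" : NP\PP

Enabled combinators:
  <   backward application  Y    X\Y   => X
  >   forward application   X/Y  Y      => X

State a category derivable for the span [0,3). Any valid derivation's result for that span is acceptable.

[0,3] S   >
  [0,1] "plan" : S/NP
  [1,3] NP   <
    [1,2] "chased" : PP
    [2,3] "in" : NP\PP

S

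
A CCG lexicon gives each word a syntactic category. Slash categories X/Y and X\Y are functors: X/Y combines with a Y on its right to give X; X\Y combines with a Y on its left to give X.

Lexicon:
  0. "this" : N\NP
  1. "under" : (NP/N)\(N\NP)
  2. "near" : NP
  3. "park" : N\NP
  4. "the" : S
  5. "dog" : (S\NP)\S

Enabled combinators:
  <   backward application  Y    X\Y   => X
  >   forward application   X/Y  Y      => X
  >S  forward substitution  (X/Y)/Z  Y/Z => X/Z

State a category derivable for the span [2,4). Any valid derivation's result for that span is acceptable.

[0,6] S   <
  [0,4] NP   >
    [0,2] NP/N   <
      [0,1] "this" : N\NP
      [1,2] "under" : (NP/N)\(N\NP)
    [2,4] N   <
      [2,3] "near" : NP
      [3,4] "park" : N\NP
  [4,6] S\NP   <
    [4,5] "the" : S
    [5,6] "dog" : (S\NP)\S

N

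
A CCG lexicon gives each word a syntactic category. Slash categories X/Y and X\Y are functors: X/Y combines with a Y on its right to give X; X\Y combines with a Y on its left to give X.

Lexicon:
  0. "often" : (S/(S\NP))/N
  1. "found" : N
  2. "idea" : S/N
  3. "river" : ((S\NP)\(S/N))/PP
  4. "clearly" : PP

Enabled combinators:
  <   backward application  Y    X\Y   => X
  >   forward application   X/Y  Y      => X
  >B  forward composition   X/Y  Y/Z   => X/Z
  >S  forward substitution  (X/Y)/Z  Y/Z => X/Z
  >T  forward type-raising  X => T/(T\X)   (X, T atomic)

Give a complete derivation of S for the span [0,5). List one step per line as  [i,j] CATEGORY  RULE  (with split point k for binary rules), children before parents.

[0,1] (S/(S\NP))/N  lex  "often"
[1,2] N  lex  "found"
[0,2] S/(S\NP)  >  k=1
[2,3] S/N  lex  "idea"
[3,4] ((S\NP)\(S/N))/PP  lex  "river"
[4,5] PP  lex  "clearly"
[3,5] (S\NP)\(S/N)  >  k=4
[2,5] S\NP  <  k=3
[0,5] S  >  k=2

[0,5] S   >
  [0,2] S/(S\NP)   >
    [0,1] "often" : (S/(S\NP))/N
    [1,2] "found" : N
  [2,5] S\NP   <
    [2,3] "idea" : S/N
    [3,5] (S\NP)\(S/N)   >
      [3,4] "river" : ((S\NP)\(S/N))/PP
      [4,5] "clearly" : PP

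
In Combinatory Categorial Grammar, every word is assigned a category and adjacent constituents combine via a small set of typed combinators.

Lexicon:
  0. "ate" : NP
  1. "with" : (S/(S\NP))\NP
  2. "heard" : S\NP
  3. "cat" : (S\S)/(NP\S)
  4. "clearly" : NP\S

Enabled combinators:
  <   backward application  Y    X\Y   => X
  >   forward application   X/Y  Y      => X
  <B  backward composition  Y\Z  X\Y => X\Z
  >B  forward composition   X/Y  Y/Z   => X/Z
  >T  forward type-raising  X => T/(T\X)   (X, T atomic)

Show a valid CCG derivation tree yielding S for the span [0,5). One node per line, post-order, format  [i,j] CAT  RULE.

[0,1] NP  lex  "ate"
[1,2] (S/(S\NP))\NP  lex  "with"
[0,2] S/(S\NP)  <  k=1
[2,3] S\NP  lex  "heard"
[3,4] (S\S)/(NP\S)  lex  "cat"
[4,5] NP\S  lex  "clearly"
[3,5] S\S  >  k=4
[2,5] S\NP  <B  k=3
[0,5] S  >  k=2

[0,5] S   >
  [0,2] S/(S\NP)   <
    [0,1] "ate" : NP
    [1,2] "with" : (S/(S\NP))\NP
  [2,5] S\NP   <B
    [2,3] "heard" : S\NP
    [3,5] S\S   >
      [3,4] "cat" : (S\S)/(NP\S)
      [4,5] "clearly" : NP\S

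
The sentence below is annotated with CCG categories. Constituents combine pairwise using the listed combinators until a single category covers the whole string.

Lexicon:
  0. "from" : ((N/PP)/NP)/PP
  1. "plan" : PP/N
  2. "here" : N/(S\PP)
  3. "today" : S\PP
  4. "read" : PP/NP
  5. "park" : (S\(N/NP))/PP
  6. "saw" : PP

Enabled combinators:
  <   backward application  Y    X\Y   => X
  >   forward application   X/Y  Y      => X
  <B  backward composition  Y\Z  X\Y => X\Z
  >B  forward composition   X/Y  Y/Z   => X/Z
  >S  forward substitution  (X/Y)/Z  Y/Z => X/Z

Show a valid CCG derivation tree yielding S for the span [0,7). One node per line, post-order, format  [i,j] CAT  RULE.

[0,7] S   <
  [0,5] N/NP   >S
    [0,4] (N/PP)/NP   >
      [0,1] "from" : ((N/PP)/NP)/PP
      [1,4] PP   >
        [1,2] "plan" : PP/N
        [2,4] N   >
          [2,3] "here" : N/(S\PP)
          [3,4] "today" : S\PP
    [4,5] "read" : PP/NP
  [5,7] S\(N/NP)   >
    [5,6] "park" : (S\(N/NP))/PP
    [6,7] "saw" : PP

[0,1] ((N/PP)/NP)/PP  lex  "from"
[1,2] PP/N  lex  "plan"
[2,3] N/(S\PP)  lex  "here"
[3,4] S\PP  lex  "today"
[2,4] N  >  k=3
[1,4] PP  >  k=2
[0,4] (N/PP)/NP  >  k=1
[4,5] PP/NP  lex  "read"
[0,5] N/NP  >S  k=4
[5,6] (S\(N/NP))/PP  lex  "park"
[6,7] PP  lex  "saw"
[5,7] S\(N/NP)  >  k=6
[0,7] S  <  k=5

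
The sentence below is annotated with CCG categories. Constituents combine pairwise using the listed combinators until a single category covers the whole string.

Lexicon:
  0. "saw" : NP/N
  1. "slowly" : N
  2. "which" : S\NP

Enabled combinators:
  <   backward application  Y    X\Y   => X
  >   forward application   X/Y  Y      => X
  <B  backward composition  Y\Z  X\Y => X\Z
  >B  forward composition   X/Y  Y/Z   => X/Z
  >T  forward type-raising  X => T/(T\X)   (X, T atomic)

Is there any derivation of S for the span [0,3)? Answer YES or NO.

[0,3] S   <
  [0,2] NP   >
    [0,1] "saw" : NP/N
    [1,2] "slowly" : N
  [2,3] "which" : S\NP

YES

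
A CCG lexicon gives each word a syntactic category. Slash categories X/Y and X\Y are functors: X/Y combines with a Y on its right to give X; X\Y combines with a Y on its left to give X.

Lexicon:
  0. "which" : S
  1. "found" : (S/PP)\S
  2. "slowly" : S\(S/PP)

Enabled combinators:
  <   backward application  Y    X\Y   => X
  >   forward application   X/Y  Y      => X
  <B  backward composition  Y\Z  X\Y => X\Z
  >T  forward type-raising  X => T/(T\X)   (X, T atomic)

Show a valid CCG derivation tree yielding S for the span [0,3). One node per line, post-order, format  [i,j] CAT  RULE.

[0,3] S   <
  [0,2] S/PP   <
    [0,1] "which" : S
    [1,2] "found" : (S/PP)\S
  [2,3] "slowly" : S\(S/PP)

[0,1] S  lex  "which"
[1,2] (S/PP)\S  lex  "found"
[0,2] S/PP  <  k=1
[2,3] S\(S/PP)  lex  "slowly"
[0,3] S  <  k=2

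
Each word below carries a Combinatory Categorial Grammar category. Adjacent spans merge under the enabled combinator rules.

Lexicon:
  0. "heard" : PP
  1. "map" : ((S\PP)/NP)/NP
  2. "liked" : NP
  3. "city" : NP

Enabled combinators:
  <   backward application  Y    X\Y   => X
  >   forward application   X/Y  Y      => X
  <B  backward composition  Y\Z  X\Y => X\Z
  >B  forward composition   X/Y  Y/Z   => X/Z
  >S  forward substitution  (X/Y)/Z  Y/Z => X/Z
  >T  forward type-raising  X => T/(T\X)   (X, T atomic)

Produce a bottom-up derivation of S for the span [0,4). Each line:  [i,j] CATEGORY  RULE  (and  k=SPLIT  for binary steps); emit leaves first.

[0,4] S   >
  [0,3] S/NP   >B
    [0,1] S/(S\PP)   >T
      [0,1] "heard" : PP
    [1,3] (S\PP)/NP   >
      [1,2] "map" : ((S\PP)/NP)/NP
      [2,3] "liked" : NP
  [3,4] "city" : NP

[0,1] PP  lex  "heard"
[0,1] S/(S\PP)  >T
[1,2] ((S\PP)/NP)/NP  lex  "map"
[2,3] NP  lex  "liked"
[1,3] (S\PP)/NP  >  k=2
[0,3] S/NP  >B  k=1
[3,4] NP  lex  "city"
[0,4] S  >  k=3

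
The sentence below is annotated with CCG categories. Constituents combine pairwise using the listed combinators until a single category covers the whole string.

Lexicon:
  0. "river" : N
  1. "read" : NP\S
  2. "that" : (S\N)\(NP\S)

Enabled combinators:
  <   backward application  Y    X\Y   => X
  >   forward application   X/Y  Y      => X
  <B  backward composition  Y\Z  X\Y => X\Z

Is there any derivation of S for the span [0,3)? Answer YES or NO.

YES

[0,3] S   <
  [0,1] "river" : N
  [1,3] S\N   <
    [1,2] "read" : NP\S
    [2,3] "that" : (S\N)\(NP\S)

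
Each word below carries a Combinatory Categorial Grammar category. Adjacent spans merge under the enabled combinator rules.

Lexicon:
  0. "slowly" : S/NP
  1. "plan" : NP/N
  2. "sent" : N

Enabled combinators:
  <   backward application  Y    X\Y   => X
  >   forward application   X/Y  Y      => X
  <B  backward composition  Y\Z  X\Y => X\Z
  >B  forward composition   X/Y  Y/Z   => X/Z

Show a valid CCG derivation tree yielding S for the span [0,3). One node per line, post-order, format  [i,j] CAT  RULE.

[0,3] S   >
  [0,1] "slowly" : S/NP
  [1,3] NP   >
    [1,2] "plan" : NP/N
    [2,3] "sent" : N

[0,1] S/NP  lex  "slowly"
[1,2] NP/N  lex  "plan"
[2,3] N  lex  "sent"
[1,3] NP  >  k=2
[0,3] S  >  k=1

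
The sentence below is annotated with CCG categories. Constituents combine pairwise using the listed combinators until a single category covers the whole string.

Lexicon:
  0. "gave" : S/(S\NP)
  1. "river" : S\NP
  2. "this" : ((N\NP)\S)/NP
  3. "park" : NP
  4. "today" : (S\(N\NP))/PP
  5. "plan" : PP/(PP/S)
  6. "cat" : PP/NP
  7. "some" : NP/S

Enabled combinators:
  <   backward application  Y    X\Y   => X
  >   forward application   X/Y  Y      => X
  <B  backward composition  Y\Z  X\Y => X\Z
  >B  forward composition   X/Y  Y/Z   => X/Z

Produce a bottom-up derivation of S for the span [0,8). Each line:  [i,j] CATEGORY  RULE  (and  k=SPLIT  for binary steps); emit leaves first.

[0,1] S/(S\NP)  lex  "gave"
[1,2] S\NP  lex  "river"
[0,2] S  >  k=1
[2,3] ((N\NP)\S)/NP  lex  "this"
[3,4] NP  lex  "park"
[2,4] (N\NP)\S  >  k=3
[0,4] N\NP  <  k=2
[4,5] (S\(N\NP))/PP  lex  "today"
[5,6] PP/(PP/S)  lex  "plan"
[6,7] PP/NP  lex  "cat"
[7,8] NP/S  lex  "some"
[6,8] PP/S  >B  k=7
[5,8] PP  >  k=6
[4,8] S\(N\NP)  >  k=5
[0,8] S  <  k=4

[0,8] S   <
  [0,4] N\NP   <
    [0,2] S   >
      [0,1] "gave" : S/(S\NP)
      [1,2] "river" : S\NP
    [2,4] (N\NP)\S   >
      [2,3] "this" : ((N\NP)\S)/NP
      [3,4] "park" : NP
  [4,8] S\(N\NP)   >
    [4,5] "today" : (S\(N\NP))/PP
    [5,8] PP   >
      [5,6] "plan" : PP/(PP/S)
      [6,8] PP/S   >B
        [6,7] "cat" : PP/NP
        [7,8] "some" : NP/S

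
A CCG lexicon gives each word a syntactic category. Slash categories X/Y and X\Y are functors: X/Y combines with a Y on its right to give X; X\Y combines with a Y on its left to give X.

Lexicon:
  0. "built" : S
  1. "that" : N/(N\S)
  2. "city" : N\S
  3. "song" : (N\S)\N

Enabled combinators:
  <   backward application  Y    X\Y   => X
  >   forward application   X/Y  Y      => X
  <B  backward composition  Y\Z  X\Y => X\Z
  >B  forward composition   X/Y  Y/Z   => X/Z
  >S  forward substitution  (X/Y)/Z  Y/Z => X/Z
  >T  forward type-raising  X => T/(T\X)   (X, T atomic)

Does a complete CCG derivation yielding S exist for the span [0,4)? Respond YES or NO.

NO

S N/(N\S) N\S (N\S)\N
CKY chart[0,4] = {N, N/(N\N), NP/(NP\N), PP/(PP\N), S/(S\N)}; S ∉ chart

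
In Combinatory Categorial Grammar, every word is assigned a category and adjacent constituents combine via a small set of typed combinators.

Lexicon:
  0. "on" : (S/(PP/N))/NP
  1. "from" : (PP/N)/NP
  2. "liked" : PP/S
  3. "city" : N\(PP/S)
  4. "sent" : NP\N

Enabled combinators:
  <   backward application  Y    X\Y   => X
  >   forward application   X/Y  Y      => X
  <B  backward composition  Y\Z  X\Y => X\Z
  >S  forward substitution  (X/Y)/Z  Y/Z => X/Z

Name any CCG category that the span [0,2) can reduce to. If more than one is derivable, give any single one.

[0,5] S   >
  [0,2] S/NP   >S
    [0,1] "on" : (S/(PP/N))/NP
    [1,2] "from" : (PP/N)/NP
  [2,5] NP   <
    [2,4] N   <
      [2,3] "liked" : PP/S
      [3,4] "city" : N\(PP/S)
    [4,5] "sent" : NP\N

S/NP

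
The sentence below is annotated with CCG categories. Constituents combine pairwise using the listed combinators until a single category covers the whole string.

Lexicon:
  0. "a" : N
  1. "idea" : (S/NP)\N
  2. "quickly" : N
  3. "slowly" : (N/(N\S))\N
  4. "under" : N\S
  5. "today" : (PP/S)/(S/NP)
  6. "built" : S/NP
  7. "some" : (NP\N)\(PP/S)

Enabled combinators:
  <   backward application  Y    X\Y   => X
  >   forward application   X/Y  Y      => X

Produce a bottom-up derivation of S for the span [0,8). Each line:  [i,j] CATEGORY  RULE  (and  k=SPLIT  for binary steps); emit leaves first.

[0,1] N  lex  "a"
[1,2] (S/NP)\N  lex  "idea"
[0,2] S/NP  <  k=1
[2,3] N  lex  "quickly"
[3,4] (N/(N\S))\N  lex  "slowly"
[2,4] N/(N\S)  <  k=3
[4,5] N\S  lex  "under"
[2,5] N  >  k=4
[5,6] (PP/S)/(S/NP)  lex  "today"
[6,7] S/NP  lex  "built"
[5,7] PP/S  >  k=6
[7,8] (NP\N)\(PP/S)  lex  "some"
[5,8] NP\N  <  k=7
[2,8] NP  <  k=5
[0,8] S  >  k=2

[0,8] S   >
  [0,2] S/NP   <
    [0,1] "a" : N
    [1,2] "idea" : (S/NP)\N
  [2,8] NP   <
    [2,5] N   >
      [2,4] N/(N\S)   <
        [2,3] "quickly" : N
        [3,4] "slowly" : (N/(N\S))\N
      [4,5] "under" : N\S
    [5,8] NP\N   <
      [5,7] PP/S   >
        [5,6] "today" : (PP/S)/(S/NP)
        [6,7] "built" : S/NP
      [7,8] "some" : (NP\N)\(PP/S)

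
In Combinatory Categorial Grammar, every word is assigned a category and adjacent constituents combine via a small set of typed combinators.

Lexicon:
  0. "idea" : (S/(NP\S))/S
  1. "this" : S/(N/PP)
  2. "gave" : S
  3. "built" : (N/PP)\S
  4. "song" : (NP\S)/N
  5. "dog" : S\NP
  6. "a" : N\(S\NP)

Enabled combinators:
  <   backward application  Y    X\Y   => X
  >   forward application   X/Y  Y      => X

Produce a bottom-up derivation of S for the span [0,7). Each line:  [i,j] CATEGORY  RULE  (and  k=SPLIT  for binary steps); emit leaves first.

[0,7] S   >
  [0,4] S/(NP\S)   >
    [0,1] "idea" : (S/(NP\S))/S
    [1,4] S   >
      [1,2] "this" : S/(N/PP)
      [2,4] N/PP   <
        [2,3] "gave" : S
        [3,4] "built" : (N/PP)\S
  [4,7] NP\S   >
    [4,5] "song" : (NP\S)/N
    [5,7] N   <
      [5,6] "dog" : S\NP
      [6,7] "a" : N\(S\NP)

[0,1] (S/(NP\S))/S  lex  "idea"
[1,2] S/(N/PP)  lex  "this"
[2,3] S  lex  "gave"
[3,4] (N/PP)\S  lex  "built"
[2,4] N/PP  <  k=3
[1,4] S  >  k=2
[0,4] S/(NP\S)  >  k=1
[4,5] (NP\S)/N  lex  "song"
[5,6] S\NP  lex  "dog"
[6,7] N\(S\NP)  lex  "a"
[5,7] N  <  k=6
[4,7] NP\S  >  k=5
[0,7] S  >  k=4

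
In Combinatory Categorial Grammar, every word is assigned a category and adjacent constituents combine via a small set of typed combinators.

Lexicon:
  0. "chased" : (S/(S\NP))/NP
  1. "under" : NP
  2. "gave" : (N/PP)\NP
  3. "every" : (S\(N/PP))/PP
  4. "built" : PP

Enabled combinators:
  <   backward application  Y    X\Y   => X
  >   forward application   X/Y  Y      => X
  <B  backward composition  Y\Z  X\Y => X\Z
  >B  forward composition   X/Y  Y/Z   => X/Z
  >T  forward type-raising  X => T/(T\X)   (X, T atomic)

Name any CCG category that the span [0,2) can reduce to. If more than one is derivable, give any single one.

S/(S\NP)

[0,5] S   >
  [0,2] S/(S\NP)   >
    [0,1] "chased" : (S/(S\NP))/NP
    [1,2] "under" : NP
  [2,5] S\NP   <B
    [2,3] "gave" : (N/PP)\NP
    [3,5] S\(N/PP)   >
      [3,4] "every" : (S\(N/PP))/PP
      [4,5] "built" : PP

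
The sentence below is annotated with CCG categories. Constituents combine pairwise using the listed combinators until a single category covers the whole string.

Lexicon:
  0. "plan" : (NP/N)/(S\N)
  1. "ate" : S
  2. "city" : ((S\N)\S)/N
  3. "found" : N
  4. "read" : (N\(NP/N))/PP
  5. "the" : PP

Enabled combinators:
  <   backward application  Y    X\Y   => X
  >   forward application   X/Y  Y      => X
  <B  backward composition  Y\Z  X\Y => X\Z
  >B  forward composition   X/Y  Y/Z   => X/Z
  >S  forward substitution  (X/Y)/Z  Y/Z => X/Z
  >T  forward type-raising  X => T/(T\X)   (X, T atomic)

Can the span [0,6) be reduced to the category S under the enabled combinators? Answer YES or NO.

NO

(NP/N)/(S\N) S ((S\N)\S)/N N (N\(NP/N))/PP PP
CKY chart[0,6] = {N, N/(N\N), NP/(NP\N), PP/(PP\N), S/(S\N)}; S ∉ chart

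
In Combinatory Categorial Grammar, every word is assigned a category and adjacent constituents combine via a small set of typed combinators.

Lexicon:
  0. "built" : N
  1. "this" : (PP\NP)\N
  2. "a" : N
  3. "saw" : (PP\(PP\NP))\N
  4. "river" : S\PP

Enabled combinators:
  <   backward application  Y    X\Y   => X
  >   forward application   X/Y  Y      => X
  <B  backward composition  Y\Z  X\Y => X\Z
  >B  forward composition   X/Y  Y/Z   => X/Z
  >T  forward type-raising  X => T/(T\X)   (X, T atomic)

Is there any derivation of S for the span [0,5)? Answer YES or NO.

YES

[0,5] S   <
  [0,4] PP   <
    [0,2] PP\NP   <
      [0,1] "built" : N
      [1,2] "this" : (PP\NP)\N
    [2,4] PP\(PP\NP)   <
      [2,3] "a" : N
      [3,4] "saw" : (PP\(PP\NP))\N
  [4,5] "river" : S\PP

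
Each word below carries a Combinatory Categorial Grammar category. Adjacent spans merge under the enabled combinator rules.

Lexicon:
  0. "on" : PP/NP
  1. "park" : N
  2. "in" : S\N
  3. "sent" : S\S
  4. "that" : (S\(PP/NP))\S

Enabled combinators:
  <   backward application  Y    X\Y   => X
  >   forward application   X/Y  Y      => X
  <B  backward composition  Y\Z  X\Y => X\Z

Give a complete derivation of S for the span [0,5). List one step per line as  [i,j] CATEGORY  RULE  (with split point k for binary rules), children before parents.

[0,1] PP/NP  lex  "on"
[1,2] N  lex  "park"
[2,3] S\N  lex  "in"
[3,4] S\S  lex  "sent"
[2,4] S\N  <B  k=3
[1,4] S  <  k=2
[4,5] (S\(PP/NP))\S  lex  "that"
[1,5] S\(PP/NP)  <  k=4
[0,5] S  <  k=1

[0,5] S   <
  [0,1] "on" : PP/NP
  [1,5] S\(PP/NP)   <
    [1,4] S   <
      [1,2] "park" : N
      [2,4] S\N   <B
        [2,3] "in" : S\N
        [3,4] "sent" : S\S
    [4,5] "that" : (S\(PP/NP))\S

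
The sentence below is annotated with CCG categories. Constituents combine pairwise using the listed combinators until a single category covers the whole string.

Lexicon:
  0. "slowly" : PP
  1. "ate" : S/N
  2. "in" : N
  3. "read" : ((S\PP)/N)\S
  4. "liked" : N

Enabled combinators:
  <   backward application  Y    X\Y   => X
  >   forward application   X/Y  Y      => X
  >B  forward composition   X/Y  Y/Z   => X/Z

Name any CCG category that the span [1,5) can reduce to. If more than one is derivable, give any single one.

S\PP

[0,5] S   <
  [0,1] "slowly" : PP
  [1,5] S\PP   >
    [1,4] (S\PP)/N   <
      [1,3] S   >
        [1,2] "ate" : S/N
        [2,3] "in" : N
      [3,4] "read" : ((S\PP)/N)\S
    [4,5] "liked" : N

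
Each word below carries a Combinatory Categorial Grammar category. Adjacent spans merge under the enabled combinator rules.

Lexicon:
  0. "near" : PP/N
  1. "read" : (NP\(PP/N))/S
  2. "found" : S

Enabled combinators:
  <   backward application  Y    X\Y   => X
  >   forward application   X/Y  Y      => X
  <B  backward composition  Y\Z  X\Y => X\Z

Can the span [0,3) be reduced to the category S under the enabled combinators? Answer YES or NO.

NO

PP/N (NP\(PP/N))/S S
CKY chart[0,3] = {NP}; S ∉ chart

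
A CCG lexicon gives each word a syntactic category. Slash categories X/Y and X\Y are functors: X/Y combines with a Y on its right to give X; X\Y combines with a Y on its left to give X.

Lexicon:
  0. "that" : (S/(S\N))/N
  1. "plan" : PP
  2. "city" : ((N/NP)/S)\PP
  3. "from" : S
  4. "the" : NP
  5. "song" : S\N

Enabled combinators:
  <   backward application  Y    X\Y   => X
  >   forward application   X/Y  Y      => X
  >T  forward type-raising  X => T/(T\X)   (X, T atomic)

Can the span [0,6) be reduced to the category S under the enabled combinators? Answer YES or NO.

[0,6] S   >
  [0,5] S/(S\N)   >
    [0,1] "that" : (S/(S\N))/N
    [1,5] N   >
      [1,4] N/NP   >
        [1,3] (N/NP)/S   <
          [1,2] "plan" : PP
          [2,3] "city" : ((N/NP)/S)\PP
        [3,4] "from" : S
      [4,5] "the" : NP
  [5,6] "song" : S\N

YES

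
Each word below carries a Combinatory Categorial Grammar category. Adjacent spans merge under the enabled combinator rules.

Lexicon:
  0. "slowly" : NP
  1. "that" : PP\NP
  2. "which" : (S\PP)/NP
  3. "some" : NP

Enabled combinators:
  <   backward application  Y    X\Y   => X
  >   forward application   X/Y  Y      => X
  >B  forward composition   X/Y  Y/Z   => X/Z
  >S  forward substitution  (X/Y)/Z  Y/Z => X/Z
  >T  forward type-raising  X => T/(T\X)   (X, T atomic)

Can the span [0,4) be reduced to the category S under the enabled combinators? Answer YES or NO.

[0,4] S   <
  [0,2] PP   >
    [0,1] PP/(PP\NP)   >T
      [0,1] "slowly" : NP
    [1,2] "that" : PP\NP
  [2,4] S\PP   >
    [2,3] "which" : (S\PP)/NP
    [3,4] "some" : NP

YES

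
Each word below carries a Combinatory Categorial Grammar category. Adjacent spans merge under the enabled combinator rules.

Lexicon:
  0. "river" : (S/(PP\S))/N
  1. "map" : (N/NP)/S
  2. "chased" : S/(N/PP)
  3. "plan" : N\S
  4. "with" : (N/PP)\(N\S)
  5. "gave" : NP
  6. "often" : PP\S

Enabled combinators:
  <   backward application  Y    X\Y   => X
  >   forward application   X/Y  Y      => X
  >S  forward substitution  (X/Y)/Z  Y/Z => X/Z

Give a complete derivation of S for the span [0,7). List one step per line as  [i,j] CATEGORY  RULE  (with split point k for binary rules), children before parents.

[0,7] S   >
  [0,6] S/(PP\S)   >
    [0,1] "river" : (S/(PP\S))/N
    [1,6] N   >
      [1,5] N/NP   >
        [1,2] "map" : (N/NP)/S
        [2,5] S   >
          [2,3] "chased" : S/(N/PP)
          [3,5] N/PP   <
            [3,4] "plan" : N\S
            [4,5] "with" : (N/PP)\(N\S)
      [5,6] "gave" : NP
  [6,7] "often" : PP\S

[0,1] (S/(PP\S))/N  lex  "river"
[1,2] (N/NP)/S  lex  "map"
[2,3] S/(N/PP)  lex  "chased"
[3,4] N\S  lex  "plan"
[4,5] (N/PP)\(N\S)  lex  "with"
[3,5] N/PP  <  k=4
[2,5] S  >  k=3
[1,5] N/NP  >  k=2
[5,6] NP  lex  "gave"
[1,6] N  >  k=5
[0,6] S/(PP\S)  >  k=1
[6,7] PP\S  lex  "often"
[0,7] S  >  k=6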